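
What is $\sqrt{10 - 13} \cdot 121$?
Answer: $121 i \sqrt{3} \approx 209.58 i$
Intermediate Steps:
$\sqrt{10 - 13} \cdot 121 = \sqrt{-3} \cdot 121 = i \sqrt{3} \cdot 121 = 121 i \sqrt{3}$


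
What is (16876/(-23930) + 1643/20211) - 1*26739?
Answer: -6466299262408/241824615 ≈ -26740.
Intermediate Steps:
(16876/(-23930) + 1643/20211) - 1*26739 = (16876*(-1/23930) + 1643*(1/20211)) - 26739 = (-8438/11965 + 1643/20211) - 26739 = -150881923/241824615 - 26739 = -6466299262408/241824615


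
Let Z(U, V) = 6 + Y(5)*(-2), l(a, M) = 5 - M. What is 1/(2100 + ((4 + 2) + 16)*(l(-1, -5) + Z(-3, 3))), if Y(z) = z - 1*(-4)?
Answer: 1/2056 ≈ 0.00048638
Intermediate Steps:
Y(z) = 4 + z (Y(z) = z + 4 = 4 + z)
Z(U, V) = -12 (Z(U, V) = 6 + (4 + 5)*(-2) = 6 + 9*(-2) = 6 - 18 = -12)
1/(2100 + ((4 + 2) + 16)*(l(-1, -5) + Z(-3, 3))) = 1/(2100 + ((4 + 2) + 16)*((5 - 1*(-5)) - 12)) = 1/(2100 + (6 + 16)*((5 + 5) - 12)) = 1/(2100 + 22*(10 - 12)) = 1/(2100 + 22*(-2)) = 1/(2100 - 44) = 1/2056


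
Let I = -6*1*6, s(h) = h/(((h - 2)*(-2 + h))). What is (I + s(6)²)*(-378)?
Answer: 433755/32 ≈ 13555.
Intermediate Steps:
s(h) = h/(-2 + h)² (s(h) = h/(((-2 + h)*(-2 + h))) = h/((-2 + h)²) = h/(-2 + h)²)
I = -36 (I = -6*6 = -36)
(I + s(6)²)*(-378) = (-36 + (6/(-2 + 6)²)²)*(-378) = (-36 + (6/4²)²)*(-378) = (-36 + (6*(1/16))²)*(-378) = (-36 + (3/8)²)*(-378) = (-36 + 9/64)*(-378) = -2295/64*(-378) = 433755/32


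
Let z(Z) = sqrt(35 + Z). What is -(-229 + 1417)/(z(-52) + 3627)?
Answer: -2154438/6577573 + 594*I*sqrt(17)/6577573 ≈ -0.32754 + 0.00037234*I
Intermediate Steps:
-(-229 + 1417)/(z(-52) + 3627) = -(-229 + 1417)/(sqrt(35 - 52) + 3627) = -1188/(sqrt(-17) + 3627) = -1188/(I*sqrt(17) + 3627) = -1188/(3627 + I*sqrt(17))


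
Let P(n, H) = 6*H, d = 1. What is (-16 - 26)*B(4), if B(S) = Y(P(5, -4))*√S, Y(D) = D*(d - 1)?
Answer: 0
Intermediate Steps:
Y(D) = 0 (Y(D) = D*(1 - 1) = D*0 = 0)
B(S) = 0 (B(S) = 0*√S = 0)
(-16 - 26)*B(4) = (-16 - 26)*0 = -42*0 = 0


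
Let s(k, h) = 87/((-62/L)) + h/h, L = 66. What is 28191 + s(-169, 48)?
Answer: 871081/31 ≈ 28099.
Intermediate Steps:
s(k, h) = -2840/31 (s(k, h) = 87/((-62/66)) + h/h = 87/((-62*1/66)) + 1 = 87/(-31/33) + 1 = 87*(-33/31) + 1 = -2871/31 + 1 = -2840/31)
28191 + s(-169, 48) = 28191 - 2840/31 = 871081/31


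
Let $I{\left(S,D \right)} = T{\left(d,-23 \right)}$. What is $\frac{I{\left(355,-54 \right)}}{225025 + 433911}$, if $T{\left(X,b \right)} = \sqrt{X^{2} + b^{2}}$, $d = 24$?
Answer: $\frac{\sqrt{1105}}{658936} \approx 5.0447 \cdot 10^{-5}$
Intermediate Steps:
$I{\left(S,D \right)} = \sqrt{1105}$ ($I{\left(S,D \right)} = \sqrt{24^{2} + \left(-23\right)^{2}} = \sqrt{576 + 529} = \sqrt{1105}$)
$\frac{I{\left(355,-54 \right)}}{225025 + 433911} = \frac{\sqrt{1105}}{225025 + 433911} = \frac{\sqrt{1105}}{658936}$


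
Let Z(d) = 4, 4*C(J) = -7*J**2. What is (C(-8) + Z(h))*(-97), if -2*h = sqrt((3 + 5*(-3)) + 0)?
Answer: 10476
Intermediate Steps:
C(J) = -7*J**2/4 (C(J) = (-7*J**2)/4 = -7*J**2/4)
h = -I*sqrt(3) (h = -sqrt((3 + 5*(-3)) + 0)/2 = -sqrt((3 - 15) + 0)/2 = -sqrt(-12 + 0)/2 = -I*sqrt(3) ≈ -1.732*I)
(C(-8) + Z(h))*(-97) = (-7/4*(-8)**2 + 4)*(-97) = (-7/4*64 + 4)*(-97) = (-112 + 4)*(-97) = -108*(-97) = 10476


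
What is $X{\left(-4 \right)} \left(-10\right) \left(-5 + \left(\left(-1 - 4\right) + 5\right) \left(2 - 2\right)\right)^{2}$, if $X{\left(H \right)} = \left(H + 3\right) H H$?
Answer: $4000$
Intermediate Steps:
$X{\left(H \right)} = H^{2} \left(3 + H\right)$ ($X{\left(H \right)} = \left(3 + H\right) H^{2} = H^{2} \left(3 + H\right)$)
$X{\left(-4 \right)} \left(-10\right) \left(-5 + \left(\left(-1 - 4\right) + 5\right) \left(2 - 2\right)\right)^{2} = \left(-4\right)^{2} \left(3 - 4\right) \left(-10\right) \left(-5 + \left(\left(-1 - 4\right) + 5\right) \left(2 - 2\right)\right)^{2} = 16 \left(-1\right) \left(-10\right) \left(-5 + \left(\left(-1 - 4\right) + 5\right) 0\right)^{2} = \left(-16\right) \left(-10\right) \left(-5 + \left(-5 + 5\right) 0\right)^{2} = 160 \left(-5 + 0 \cdot 0\right)^{2} = 160 \left(-5 + 0\right)^{2} = 160 \left(-5\right)^{2} = 160 \cdot 25 = 4000$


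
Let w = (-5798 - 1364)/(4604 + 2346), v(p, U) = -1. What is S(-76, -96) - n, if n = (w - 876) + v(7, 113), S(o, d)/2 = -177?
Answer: 1821006/3475 ≈ 524.03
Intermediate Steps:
w = -3581/3475 (w = -7162/6950 = -7162*1/6950 = -3581/3475 ≈ -1.0305)
S(o, d) = -354 (S(o, d) = 2*(-177) = -354)
n = -3051156/3475 (n = (-3581/3475 - 876) - 1 = -3047681/3475 - 1 = -3051156/3475 ≈ -878.03)
S(-76, -96) - n = -354 - 1*(-3051156/3475) = -354 + 3051156/3475 = 1821006/3475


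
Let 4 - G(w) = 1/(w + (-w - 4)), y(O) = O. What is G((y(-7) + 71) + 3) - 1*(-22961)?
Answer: 91861/4 ≈ 22965.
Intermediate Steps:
G(w) = 17/4 (G(w) = 4 - 1/(w + (-w - 4)) = 4 - 1/(w + (-4 - w)) = 4 - 1/(-4) = 4 - 1*(-1/4) = 4 + 1/4 = 17/4)
G((y(-7) + 71) + 3) - 1*(-22961) = 17/4 - 1*(-22961) = 17/4 + 22961 = 91861/4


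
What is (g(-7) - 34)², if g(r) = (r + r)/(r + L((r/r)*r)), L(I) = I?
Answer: 1089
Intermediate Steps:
g(r) = 1 (g(r) = (r + r)/(r + (r/r)*r) = (2*r)/(r + 1*r) = (2*r)/(r + r) = (2*r)/((2*r)) = (2*r)*(1/(2*r)) = 1)
(g(-7) - 34)² = (1 - 34)² = (-33)² = 1089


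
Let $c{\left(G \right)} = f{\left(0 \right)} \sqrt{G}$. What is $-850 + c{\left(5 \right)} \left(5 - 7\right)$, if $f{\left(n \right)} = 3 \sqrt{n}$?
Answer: $-850$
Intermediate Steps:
$c{\left(G \right)} = 0$ ($c{\left(G \right)} = 3 \sqrt{0} \sqrt{G} = 3 \cdot 0 \sqrt{G} = 0 \sqrt{G} = 0$)
$-850 + c{\left(5 \right)} \left(5 - 7\right) = -850 + 0 \left(5 - 7\right) = -850 + 0 \left(-2\right) = -850 + 0 = -850$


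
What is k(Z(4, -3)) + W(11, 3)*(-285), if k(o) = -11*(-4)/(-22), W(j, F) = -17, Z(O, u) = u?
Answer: 4843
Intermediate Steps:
k(o) = -2 (k(o) = 44*(-1/22) = -2)
k(Z(4, -3)) + W(11, 3)*(-285) = -2 - 17*(-285) = -2 + 4845 = 4843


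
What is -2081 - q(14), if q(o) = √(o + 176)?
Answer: -2081 - √190 ≈ -2094.8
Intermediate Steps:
q(o) = √(176 + o)
-2081 - q(14) = -2081 - √(176 + 14) = -2081 - √190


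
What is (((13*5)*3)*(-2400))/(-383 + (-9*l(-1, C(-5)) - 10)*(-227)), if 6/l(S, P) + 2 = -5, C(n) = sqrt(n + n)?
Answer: -1092000/317 ≈ -3444.8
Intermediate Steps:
C(n) = sqrt(2)*sqrt(n) (C(n) = sqrt(2*n) = sqrt(2)*sqrt(n))
l(S, P) = -6/7 (l(S, P) = 6/(-2 - 5) = 6/(-7) = 6*(-1/7) = -6/7)
(((13*5)*3)*(-2400))/(-383 + (-9*l(-1, C(-5)) - 10)*(-227)) = (((13*5)*3)*(-2400))/(-383 + (-9*(-6/7) - 10)*(-227)) = ((65*3)*(-2400))/(-383 + (54/7 - 10)*(-227)) = (195*(-2400))/(-383 - 16/7*(-227)) = -468000/(-383 + 3632/7) = -468000/951/7 = -468000*7/951 = -1092000/317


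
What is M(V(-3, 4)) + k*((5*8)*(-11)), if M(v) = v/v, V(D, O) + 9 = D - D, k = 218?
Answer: -95919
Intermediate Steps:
V(D, O) = -9 (V(D, O) = -9 + (D - D) = -9 + 0 = -9)
M(v) = 1
M(V(-3, 4)) + k*((5*8)*(-11)) = 1 + 218*((5*8)*(-11)) = 1 + 218*(40*(-11)) = 1 + 218*(-440) = 1 - 95920 = -95919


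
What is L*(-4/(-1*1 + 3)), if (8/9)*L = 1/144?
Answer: -1/64 ≈ -0.015625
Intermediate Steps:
L = 1/128 (L = (9/8)/144 = (9/8)*(1/144) = 1/128 ≈ 0.0078125)
L*(-4/(-1*1 + 3)) = (-4/(-1*1 + 3))/128 = (-4/(-1 + 3))/128 = (-4/2)/128 = (-4*½)/128 = (1/128)*(-2) = -1/64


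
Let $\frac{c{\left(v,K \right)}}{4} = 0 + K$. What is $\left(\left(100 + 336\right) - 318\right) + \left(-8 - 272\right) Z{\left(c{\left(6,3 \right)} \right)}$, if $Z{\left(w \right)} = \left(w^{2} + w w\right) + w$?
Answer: $-83882$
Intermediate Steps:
$c{\left(v,K \right)} = 4 K$ ($c{\left(v,K \right)} = 4 \left(0 + K\right) = 4 K$)
$Z{\left(w \right)} = w + 2 w^{2}$ ($Z{\left(w \right)} = \left(w^{2} + w^{2}\right) + w = 2 w^{2} + w = w + 2 w^{2}$)
$\left(\left(100 + 336\right) - 318\right) + \left(-8 - 272\right) Z{\left(c{\left(6,3 \right)} \right)} = \left(\left(100 + 336\right) - 318\right) + \left(-8 - 272\right) 4 \cdot 3 \left(1 + 2 \cdot 4 \cdot 3\right) = \left(436 - 318\right) + \left(-8 - 272\right) 12 \left(1 + 2 \cdot 12\right) = 118 - 280 \cdot 12 \left(1 + 24\right) = 118 - 280 \cdot 12 \cdot 25 = 118 - 84000 = -83882$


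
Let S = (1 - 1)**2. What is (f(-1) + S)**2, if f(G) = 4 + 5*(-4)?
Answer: 256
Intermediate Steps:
S = 0 (S = 0**2 = 0)
f(G) = -16 (f(G) = 4 - 20 = -16)
(f(-1) + S)**2 = (-16 + 0)**2 = (-16)**2 = 256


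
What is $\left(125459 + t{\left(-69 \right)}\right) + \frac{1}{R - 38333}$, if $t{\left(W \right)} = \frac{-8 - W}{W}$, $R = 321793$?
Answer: $\frac{2453802670669}{19558740} \approx 1.2546 \cdot 10^{5}$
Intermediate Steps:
$t{\left(W \right)} = \frac{-8 - W}{W}$
$\left(125459 + t{\left(-69 \right)}\right) + \frac{1}{R - 38333} = \left(125459 + \frac{-8 - -69}{-69}\right) + \frac{1}{321793 - 38333} = \left(125459 - \frac{-8 + 69}{69}\right) + \frac{1}{283460} = \left(125459 - \frac{61}{69}\right) + \frac{1}{283460} = \frac{8656610}{69} + \frac{1}{283460} = \frac{2453802670669}{19558740}$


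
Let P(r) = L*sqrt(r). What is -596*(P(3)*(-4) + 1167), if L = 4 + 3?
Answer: -695532 + 16688*sqrt(3) ≈ -6.6663e+5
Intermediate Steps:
L = 7
P(r) = 7*sqrt(r)
-596*(P(3)*(-4) + 1167) = -596*((7*sqrt(3))*(-4) + 1167) = -596*(-28*sqrt(3) + 1167) = -596*(1167 - 28*sqrt(3)) = -695532 + 16688*sqrt(3)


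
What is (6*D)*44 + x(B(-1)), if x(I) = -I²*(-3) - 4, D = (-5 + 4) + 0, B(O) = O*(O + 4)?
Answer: -241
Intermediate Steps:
B(O) = O*(4 + O)
D = -1 (D = -1 + 0 = -1)
x(I) = -4 + 3*I² (x(I) = 3*I² - 4 = -4 + 3*I²)
(6*D)*44 + x(B(-1)) = (6*(-1))*44 + (-4 + 3*(-(4 - 1))²) = -6*44 + (-4 + 3*(-1*3)²) = -264 + (-4 + 3*(-3)²) = -264 + (-4 + 3*9) = -264 + (-4 + 27) = -264 + 23 = -241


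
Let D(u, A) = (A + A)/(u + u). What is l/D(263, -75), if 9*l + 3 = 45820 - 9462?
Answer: -1912273/135 ≈ -14165.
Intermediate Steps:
l = 36355/9 (l = -⅓ + (45820 - 9462)/9 = -⅓ + (⅑)*36358 = -⅓ + 36358/9 = 36355/9 ≈ 4039.4)
D(u, A) = A/u (D(u, A) = (2*A)/((2*u)) = (2*A)*(1/(2*u)) = A/u)
l/D(263, -75) = 36355/(9*((-75/263))) = 36355/(9*((-75*1/263))) = 36355/(9*(-75/263)) = (36355/9)*(-263/75) = -1912273/135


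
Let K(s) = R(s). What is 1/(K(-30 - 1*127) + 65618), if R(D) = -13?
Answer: 1/65605 ≈ 1.5243e-5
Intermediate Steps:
K(s) = -13
1/(K(-30 - 1*127) + 65618) = 1/(-13 + 65618) = 1/65605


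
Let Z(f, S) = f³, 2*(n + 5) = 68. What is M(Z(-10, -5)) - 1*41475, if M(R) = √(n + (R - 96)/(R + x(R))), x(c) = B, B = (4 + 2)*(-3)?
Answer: -41475 + 27*√10689/509 ≈ -41470.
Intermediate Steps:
B = -18 (B = 6*(-3) = -18)
x(c) = -18
n = 29 (n = -5 + (½)*68 = -5 + 34 = 29)
M(R) = √(29 + (-96 + R)/(-18 + R)) (M(R) = √(29 + (R - 96)/(R - 18)) = √(29 + (-96 + R)/(-18 + R)))
M(Z(-10, -5)) - 1*41475 = √6*√((-103 + 5*(-10)³)/(-18 + (-10)³)) - 1*41475 = √6*√((-103 + 5*(-1000))/(-18 - 1000)) - 41475 = √6*√((-103 - 5000)/(-1018)) - 41475 = √6*√(-1/1018*(-5103)) - 41475 = √6*√(5103/1018) - 41475 = √6*(27*√7126/1018) - 41475 = 27*√10689/509 - 41475 = -41475 + 27*√10689/509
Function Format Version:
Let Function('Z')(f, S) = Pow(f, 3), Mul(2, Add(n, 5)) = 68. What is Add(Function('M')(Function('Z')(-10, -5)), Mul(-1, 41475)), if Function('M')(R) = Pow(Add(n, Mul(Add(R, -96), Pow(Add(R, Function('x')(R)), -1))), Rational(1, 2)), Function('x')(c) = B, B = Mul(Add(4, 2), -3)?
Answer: Add(-41475, Mul(Rational(27, 509), Pow(10689, Rational(1, 2)))) ≈ -41470.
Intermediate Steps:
B = -18 (B = Mul(6, -3) = -18)
Function('x')(c) = -18
n = 29 (n = Add(-5, Mul(Rational(1, 2), 68)) = Add(-5, 34) = 29)
Function('M')(R) = Pow(Add(29, Mul(Pow(Add(-18, R), -1), Add(-96, R))), Rational(1, 2)) (Function('M')(R) = Pow(Add(29, Mul(Add(R, -96), Pow(Add(R, -18), -1))), Rational(1, 2)) = Pow(Add(29, Mul(Add(-96, R), Pow(Add(-18, R), -1))), Rational(1, 2)) = Pow(Add(29, Mul(Pow(Add(-18, R), -1), Add(-96, R))), Rational(1, 2)))
Add(Function('M')(Function('Z')(-10, -5)), Mul(-1, 41475)) = Add(Mul(Pow(6, Rational(1, 2)), Pow(Mul(Pow(Add(-18, Pow(-10, 3)), -1), Add(-103, Mul(5, Pow(-10, 3)))), Rational(1, 2))), Mul(-1, 41475)) = Add(Mul(Pow(6, Rational(1, 2)), Pow(Mul(Pow(Add(-18, -1000), -1), Add(-103, Mul(5, -1000))), Rational(1, 2))), -41475) = Add(Mul(Pow(6, Rational(1, 2)), Pow(Mul(Pow(-1018, -1), Add(-103, -5000)), Rational(1, 2))), -41475) = Add(Mul(Pow(6, Rational(1, 2)), Pow(Mul(Rational(-1, 1018), -5103), Rational(1, 2))), -41475) = Add(Mul(Pow(6, Rational(1, 2)), Pow(Rational(5103, 1018), Rational(1, 2))), -41475) = Add(Mul(Pow(6, Rational(1, 2)), Mul(Rational(27, 1018), Pow(7126, Rational(1, 2)))), -41475) = Add(Mul(Rational(27, 509), Pow(10689, Rational(1, 2))), -41475) = Add(-41475, Mul(Rational(27, 509), Pow(10689, Rational(1, 2))))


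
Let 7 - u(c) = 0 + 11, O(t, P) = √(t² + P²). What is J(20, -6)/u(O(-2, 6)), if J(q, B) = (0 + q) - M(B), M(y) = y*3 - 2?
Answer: -10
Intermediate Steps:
M(y) = -2 + 3*y (M(y) = 3*y - 2 = -2 + 3*y)
O(t, P) = √(P² + t²)
J(q, B) = 2 + q - 3*B (J(q, B) = (0 + q) - (-2 + 3*B) = q + (2 - 3*B) = 2 + q - 3*B)
u(c) = -4 (u(c) = 7 - (0 + 11) = 7 - 1*11 = 7 - 11 = -4)
J(20, -6)/u(O(-2, 6)) = (2 + 20 - 3*(-6))/(-4) = (2 + 20 + 18)*(-¼) = 40*(-¼) = -10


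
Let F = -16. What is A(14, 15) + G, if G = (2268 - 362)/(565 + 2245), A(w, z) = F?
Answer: -21527/1405 ≈ -15.322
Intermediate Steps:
A(w, z) = -16
G = 953/1405 (G = 1906/2810 = 1906*(1/2810) = 953/1405 ≈ 0.67829)
A(14, 15) + G = -16 + 953/1405 = -21527/1405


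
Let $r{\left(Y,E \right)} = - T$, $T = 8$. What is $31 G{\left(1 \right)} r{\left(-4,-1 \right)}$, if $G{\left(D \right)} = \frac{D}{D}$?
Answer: $-248$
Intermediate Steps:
$G{\left(D \right)} = 1$
$r{\left(Y,E \right)} = -8$ ($r{\left(Y,E \right)} = \left(-1\right) 8 = -8$)
$31 G{\left(1 \right)} r{\left(-4,-1 \right)} = 31 \cdot 1 \left(-8\right) = 31 \left(-8\right) = -248$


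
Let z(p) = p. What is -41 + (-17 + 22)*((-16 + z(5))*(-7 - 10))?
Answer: 894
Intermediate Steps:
-41 + (-17 + 22)*((-16 + z(5))*(-7 - 10)) = -41 + (-17 + 22)*((-16 + 5)*(-7 - 10)) = -41 + 5*(-11*(-17)) = -41 + 5*187 = -41 + 935 = 894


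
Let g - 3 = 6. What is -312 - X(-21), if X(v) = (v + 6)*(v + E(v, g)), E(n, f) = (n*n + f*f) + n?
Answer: 6888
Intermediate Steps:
g = 9 (g = 3 + 6 = 9)
E(n, f) = n + f² + n² (E(n, f) = (n² + f²) + n = (f² + n²) + n = n + f² + n²)
X(v) = (6 + v)*(81 + v² + 2*v) (X(v) = (v + 6)*(v + (v + 9² + v²)) = (6 + v)*(v + (v + 81 + v²)) = (6 + v)*(v + (81 + v + v²)) = (6 + v)*(81 + v² + 2*v))
-312 - X(-21) = -312 - (486 + (-21)³ + 8*(-21)² + 93*(-21)) = -312 - (486 - 9261 + 8*441 - 1953) = -312 - (486 - 9261 + 3528 - 1953) = -312 - 1*(-7200) = -312 + 7200 = 6888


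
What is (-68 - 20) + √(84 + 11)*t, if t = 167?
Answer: -88 + 167*√95 ≈ 1539.7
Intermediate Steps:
(-68 - 20) + √(84 + 11)*t = (-68 - 20) + √(84 + 11)*167 = -88 + √95*167 = -88 + 167*√95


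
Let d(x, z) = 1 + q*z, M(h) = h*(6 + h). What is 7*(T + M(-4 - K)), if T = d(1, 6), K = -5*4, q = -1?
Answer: 2429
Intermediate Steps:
K = -20
d(x, z) = 1 - z
T = -5 (T = 1 - 1*6 = 1 - 6 = -5)
7*(T + M(-4 - K)) = 7*(-5 + (-4 - 1*(-20))*(6 + (-4 - 1*(-20)))) = 7*(-5 + (-4 + 20)*(6 + (-4 + 20))) = 7*(-5 + 16*(6 + 16)) = 7*(-5 + 16*22) = 7*(-5 + 352) = 7*347 = 2429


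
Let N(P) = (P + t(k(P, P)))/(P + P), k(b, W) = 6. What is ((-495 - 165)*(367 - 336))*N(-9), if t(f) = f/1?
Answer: -3410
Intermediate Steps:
t(f) = f (t(f) = f*1 = f)
N(P) = (6 + P)/(2*P) (N(P) = (P + 6)/(P + P) = (6 + P)/((2*P)) = (6 + P)*(1/(2*P)) = (6 + P)/(2*P))
((-495 - 165)*(367 - 336))*N(-9) = ((-495 - 165)*(367 - 336))*((1/2)*(6 - 9)/(-9)) = (-660*31)*((1/2)*(-1/9)*(-3)) = -20460*1/6 = -3410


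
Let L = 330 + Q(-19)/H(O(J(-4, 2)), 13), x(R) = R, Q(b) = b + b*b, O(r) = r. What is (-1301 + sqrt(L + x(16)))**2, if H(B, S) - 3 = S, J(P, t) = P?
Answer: (5204 - sqrt(5878))**2/16 ≈ 1.6431e+6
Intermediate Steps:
H(B, S) = 3 + S
Q(b) = b + b**2
L = 2811/8 (L = 330 + (-19*(1 - 19))/(3 + 13) = 330 - 19*(-18)/16 = 330 + 342*(1/16) = 330 + 171/8 = 2811/8 ≈ 351.38)
(-1301 + sqrt(L + x(16)))**2 = (-1301 + sqrt(2811/8 + 16))**2 = (-1301 + sqrt(2939/8))**2 = (-1301 + sqrt(5878)/4)**2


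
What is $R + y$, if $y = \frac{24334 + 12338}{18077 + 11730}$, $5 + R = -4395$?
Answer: $- \frac{131114128}{29807} \approx -4398.8$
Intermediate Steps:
$R = -4400$ ($R = -5 - 4395 = -4400$)
$y = \frac{36672}{29807} \approx 1.2303$
$R + y = -4400 + \frac{36672}{29807} = - \frac{131114128}{29807}$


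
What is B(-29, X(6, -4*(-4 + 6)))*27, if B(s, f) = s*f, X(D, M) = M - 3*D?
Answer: 20358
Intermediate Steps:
B(s, f) = f*s
B(-29, X(6, -4*(-4 + 6)))*27 = ((-4*(-4 + 6) - 3*6)*(-29))*27 = ((-4*2 - 18)*(-29))*27 = ((-8 - 18)*(-29))*27 = -26*(-29)*27 = 754*27 = 20358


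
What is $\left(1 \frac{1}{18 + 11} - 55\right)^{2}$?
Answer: $\frac{2540836}{841} \approx 3021.2$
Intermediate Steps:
$\left(1 \frac{1}{18 + 11} - 55\right)^{2} = \left(1 \cdot \frac{1}{29} - 55\right)^{2} = \left(\frac{1}{29} - 55\right)^{2} = \left(- \frac{1594}{29}\right)^{2} = \frac{2540836}{841}$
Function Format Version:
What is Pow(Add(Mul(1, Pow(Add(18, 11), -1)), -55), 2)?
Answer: Rational(2540836, 841) ≈ 3021.2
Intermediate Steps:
Pow(Add(Mul(1, Pow(Add(18, 11), -1)), -55), 2) = Pow(Add(Mul(1, Pow(29, -1)), -55), 2) = Pow(Add(Mul(1, Rational(1, 29)), -55), 2) = Pow(Add(Rational(1, 29), -55), 2) = Pow(Rational(-1594, 29), 2) = Rational(2540836, 841)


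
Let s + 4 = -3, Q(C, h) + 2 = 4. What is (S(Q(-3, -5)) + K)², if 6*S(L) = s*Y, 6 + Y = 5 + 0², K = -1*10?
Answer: 2809/36 ≈ 78.028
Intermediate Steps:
Q(C, h) = 2 (Q(C, h) = -2 + 4 = 2)
s = -7 (s = -4 - 3 = -7)
K = -10
Y = -1 (Y = -6 + (5 + 0²) = -6 + (5 + 0) = -6 + 5 = -1)
S(L) = 7/6 (S(L) = (-7*(-1))/6 = (⅙)*7 = 7/6)
(S(Q(-3, -5)) + K)² = (7/6 - 10)² = (-53/6)² = 2809/36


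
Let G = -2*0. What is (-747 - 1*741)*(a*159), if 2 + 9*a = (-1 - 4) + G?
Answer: 184016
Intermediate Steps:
G = 0
a = -7/9 (a = -2/9 + ((-1 - 4) + 0)/9 = -2/9 + (-5 + 0)/9 = -2/9 + (⅑)*(-5) = -2/9 - 5/9 = -7/9 ≈ -0.77778)
(-747 - 1*741)*(a*159) = (-747 - 1*741)*(-7/9*159) = (-747 - 741)*(-371/3) = -1488*(-371/3) = 184016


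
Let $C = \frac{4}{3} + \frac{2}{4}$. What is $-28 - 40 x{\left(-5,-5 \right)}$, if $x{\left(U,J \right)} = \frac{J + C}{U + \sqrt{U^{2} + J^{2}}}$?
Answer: $- \frac{8}{3} + \frac{76 \sqrt{2}}{3} \approx 33.16$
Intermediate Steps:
$C = \frac{11}{6}$ ($C = 4 \cdot \frac{1}{3} + 2 \cdot \frac{1}{4} = \frac{4}{3} + \frac{1}{2} = \frac{11}{6} \approx 1.8333$)
$x{\left(U,J \right)} = \frac{\frac{11}{6} + J}{U + \sqrt{J^{2} + U^{2}}}$ ($x{\left(U,J \right)} = \frac{J + \frac{11}{6}}{U + \sqrt{U^{2} + J^{2}}} = \frac{\frac{11}{6} + J}{U + \sqrt{J^{2} + U^{2}}}$)
$-28 - 40 x{\left(-5,-5 \right)} = -28 - 40 \frac{\frac{11}{6} - 5}{-5 + \sqrt{\left(-5\right)^{2} + \left(-5\right)^{2}}} = -28 - 40 \frac{1}{-5 + \sqrt{25 + 25}} \left(- \frac{19}{6}\right) = -28 - 40 \frac{1}{-5 + \sqrt{50}} \left(- \frac{19}{6}\right) = -28 - 40 \frac{1}{-5 + 5 \sqrt{2}} \left(- \frac{19}{6}\right) = -28 - 40 \left(- \frac{19}{6 \left(-5 + 5 \sqrt{2}\right)}\right) = -28 + \frac{380}{3 \left(-5 + 5 \sqrt{2}\right)}$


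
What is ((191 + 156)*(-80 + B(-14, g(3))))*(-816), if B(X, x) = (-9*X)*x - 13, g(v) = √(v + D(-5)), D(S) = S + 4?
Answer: 26333136 - 35677152*√2 ≈ -2.4122e+7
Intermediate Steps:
D(S) = 4 + S
g(v) = √(-1 + v) (g(v) = √(v + (4 - 5)) = √(v - 1) = √(-1 + v))
B(X, x) = -13 - 9*X*x (B(X, x) = -9*X*x - 13 = -13 - 9*X*x)
((191 + 156)*(-80 + B(-14, g(3))))*(-816) = ((191 + 156)*(-80 + (-13 - 9*(-14)*√(-1 + 3))))*(-816) = (347*(-80 + (-13 - 9*(-14)*√2)))*(-816) = (347*(-80 + (-13 + 126*√2)))*(-816) = (347*(-93 + 126*√2))*(-816) = (-32271 + 43722*√2)*(-816) = 26333136 - 35677152*√2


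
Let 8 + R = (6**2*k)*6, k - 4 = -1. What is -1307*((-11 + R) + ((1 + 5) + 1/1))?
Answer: -831252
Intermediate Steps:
k = 3 (k = 4 - 1 = 3)
R = 640 (R = -8 + (6**2*3)*6 = -8 + (36*3)*6 = -8 + 108*6 = -8 + 648 = 640)
-1307*((-11 + R) + ((1 + 5) + 1/1)) = -1307*((-11 + 640) + ((1 + 5) + 1/1)) = -1307*(629 + (6 + 1)) = -1307*(629 + 7) = -1307*636 = -831252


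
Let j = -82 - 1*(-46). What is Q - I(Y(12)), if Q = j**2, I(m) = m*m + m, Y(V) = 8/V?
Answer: 11654/9 ≈ 1294.9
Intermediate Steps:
j = -36 (j = -82 + 46 = -36)
I(m) = m + m**2 (I(m) = m**2 + m = m + m**2)
Q = 1296 (Q = (-36)**2 = 1296)
Q - I(Y(12)) = 1296 - 8/12*(1 + 8/12) = 1296 - 8*(1/12)*(1 + 8*(1/12)) = 1296 - 2*(1 + 2/3)/3 = 1296 - 2*5/(3*3) = 1296 - 1*10/9 = 1296 - 10/9 = 11654/9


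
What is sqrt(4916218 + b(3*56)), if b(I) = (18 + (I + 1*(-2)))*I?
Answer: sqrt(4947130) ≈ 2224.2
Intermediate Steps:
b(I) = I*(16 + I) (b(I) = (18 + (I - 2))*I = (18 + (-2 + I))*I = (16 + I)*I = I*(16 + I))
sqrt(4916218 + b(3*56)) = sqrt(4916218 + (3*56)*(16 + 3*56)) = sqrt(4916218 + 168*(16 + 168)) = sqrt(4916218 + 168*184) = sqrt(4916218 + 30912) = sqrt(4947130)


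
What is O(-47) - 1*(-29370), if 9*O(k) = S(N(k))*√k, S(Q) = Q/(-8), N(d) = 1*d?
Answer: 29370 + 47*I*√47/72 ≈ 29370.0 + 4.4752*I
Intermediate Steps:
N(d) = d
S(Q) = -Q/8 (S(Q) = Q*(-⅛) = -Q/8)
O(k) = -k^(3/2)/72 (O(k) = ((-k/8)*√k)/9 = (-k^(3/2)/8)/9 = -k^(3/2)/72)
O(-47) - 1*(-29370) = -(-47)*I*√47/72 - 1*(-29370) = -(-47)*I*√47/72 + 29370 = 47*I*√47/72 + 29370 = 29370 + 47*I*√47/72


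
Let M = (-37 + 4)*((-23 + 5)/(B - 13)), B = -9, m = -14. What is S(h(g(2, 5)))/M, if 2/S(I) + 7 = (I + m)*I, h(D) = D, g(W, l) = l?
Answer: 1/702 ≈ 0.0014245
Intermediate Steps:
S(I) = 2/(-7 + I*(-14 + I)) (S(I) = 2/(-7 + (I - 14)*I) = 2/(-7 + (-14 + I)*I) = 2/(-7 + I*(-14 + I)))
M = -27 (M = (-37 + 4)*((-23 + 5)/(-9 - 13)) = -(-594)/(-22) = -(-594)*(-1)/22 = -33*9/11 = -27)
S(h(g(2, 5)))/M = (2/(-7 + 5² - 14*5))/(-27) = (2/(-7 + 25 - 70))*(-1/27) = (2/(-52))*(-1/27) = (2*(-1/52))*(-1/27) = -1/26*(-1/27) = 1/702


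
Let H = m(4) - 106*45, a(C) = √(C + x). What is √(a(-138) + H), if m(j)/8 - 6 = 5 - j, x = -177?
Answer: √(-4714 + 3*I*√35) ≈ 0.1292 + 68.659*I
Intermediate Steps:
m(j) = 88 - 8*j (m(j) = 48 + 8*(5 - j) = 48 + (40 - 8*j) = 88 - 8*j)
a(C) = √(-177 + C) (a(C) = √(C - 177) = √(-177 + C))
H = -4714 (H = (88 - 8*4) - 106*45 = (88 - 32) - 4770 = 56 - 4770 = -4714)
√(a(-138) + H) = √(√(-177 - 138) - 4714) = √(√(-315) - 4714) = √(3*I*√35 - 4714) = √(-4714 + 3*I*√35)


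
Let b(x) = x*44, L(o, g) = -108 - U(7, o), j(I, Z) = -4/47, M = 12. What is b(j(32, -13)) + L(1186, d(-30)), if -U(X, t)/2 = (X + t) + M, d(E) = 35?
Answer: 108018/47 ≈ 2298.3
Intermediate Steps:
U(X, t) = -24 - 2*X - 2*t (U(X, t) = -2*((X + t) + 12) = -2*(12 + X + t) = -24 - 2*X - 2*t)
j(I, Z) = -4/47 (j(I, Z) = -4*1/47 = -4/47)
L(o, g) = -70 + 2*o (L(o, g) = -108 - (-24 - 2*7 - 2*o) = -108 - (-24 - 14 - 2*o) = -108 - (-38 - 2*o) = -108 + (38 + 2*o) = -70 + 2*o)
b(x) = 44*x
b(j(32, -13)) + L(1186, d(-30)) = 44*(-4/47) + (-70 + 2*1186) = -176/47 + (-70 + 2372) = -176/47 + 2302 = 108018/47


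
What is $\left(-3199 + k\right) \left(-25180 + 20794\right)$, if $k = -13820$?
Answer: $74645334$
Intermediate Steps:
$\left(-3199 + k\right) \left(-25180 + 20794\right) = \left(-3199 - 13820\right) \left(-25180 + 20794\right) = \left(-17019\right) \left(-4386\right) = 74645334$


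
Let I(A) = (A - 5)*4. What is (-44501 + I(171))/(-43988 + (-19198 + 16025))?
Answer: 43837/47161 ≈ 0.92952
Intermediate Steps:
I(A) = -20 + 4*A (I(A) = (-5 + A)*4 = -20 + 4*A)
(-44501 + I(171))/(-43988 + (-19198 + 16025)) = (-44501 + (-20 + 4*171))/(-43988 + (-19198 + 16025)) = (-44501 + (-20 + 684))/(-43988 - 3173) = (-44501 + 664)/(-47161) = -43837*(-1/47161) = 43837/47161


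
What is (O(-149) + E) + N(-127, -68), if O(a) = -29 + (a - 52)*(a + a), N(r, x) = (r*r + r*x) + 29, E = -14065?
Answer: 70598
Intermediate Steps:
N(r, x) = 29 + r² + r*x (N(r, x) = (r² + r*x) + 29 = 29 + r² + r*x)
O(a) = -29 + 2*a*(-52 + a) (O(a) = -29 + (-52 + a)*(2*a) = -29 + 2*a*(-52 + a))
(O(-149) + E) + N(-127, -68) = ((-29 - 104*(-149) + 2*(-149)²) - 14065) + (29 + (-127)² - 127*(-68)) = ((-29 + 15496 + 2*22201) - 14065) + (29 + 16129 + 8636) = ((-29 + 15496 + 44402) - 14065) + 24794 = (59869 - 14065) + 24794 = 45804 + 24794 = 70598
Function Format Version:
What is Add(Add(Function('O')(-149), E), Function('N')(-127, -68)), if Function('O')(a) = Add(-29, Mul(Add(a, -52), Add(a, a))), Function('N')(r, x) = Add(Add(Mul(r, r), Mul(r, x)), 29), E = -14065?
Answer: 70598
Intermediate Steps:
Function('N')(r, x) = Add(29, Pow(r, 2), Mul(r, x)) (Function('N')(r, x) = Add(Add(Pow(r, 2), Mul(r, x)), 29) = Add(29, Pow(r, 2), Mul(r, x)))
Function('O')(a) = Add(-29, Mul(2, a, Add(-52, a))) (Function('O')(a) = Add(-29, Mul(Add(-52, a), Mul(2, a))) = Add(-29, Mul(2, a, Add(-52, a))))
Add(Add(Function('O')(-149), E), Function('N')(-127, -68)) = Add(Add(Add(-29, Mul(-104, -149), Mul(2, Pow(-149, 2))), -14065), Add(29, Pow(-127, 2), Mul(-127, -68))) = Add(Add(Add(-29, 15496, Mul(2, 22201)), -14065), Add(29, 16129, 8636)) = Add(Add(Add(-29, 15496, 44402), -14065), 24794) = Add(Add(59869, -14065), 24794) = Add(45804, 24794) = 70598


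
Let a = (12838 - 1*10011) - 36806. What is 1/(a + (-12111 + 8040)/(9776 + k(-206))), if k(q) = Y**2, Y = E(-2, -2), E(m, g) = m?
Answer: -3260/110772897 ≈ -2.9430e-5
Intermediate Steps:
Y = -2
k(q) = 4 (k(q) = (-2)**2 = 4)
a = -33979 (a = (12838 - 10011) - 36806 = 2827 - 36806 = -33979)
1/(a + (-12111 + 8040)/(9776 + k(-206))) = 1/(-33979 + (-12111 + 8040)/(9776 + 4)) = 1/(-33979 - 4071/9780) = 1/(-33979 - 4071*1/9780) = 1/(-33979 - 1357/3260) = 1/(-110772897/3260) = -3260/110772897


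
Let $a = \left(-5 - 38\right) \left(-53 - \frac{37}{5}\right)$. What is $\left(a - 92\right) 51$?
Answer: $\frac{638826}{5} \approx 1.2777 \cdot 10^{5}$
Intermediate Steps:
$a = \frac{12986}{5}$ ($a = - 43 \left(-53 - \frac{37}{5}\right) = \left(-43\right) \left(- \frac{302}{5}\right) = \frac{12986}{5} \approx 2597.2$)
$\left(a - 92\right) 51 = \left(\frac{12986}{5} - 92\right) 51 = \frac{12526}{5} \cdot 51 = \frac{638826}{5}$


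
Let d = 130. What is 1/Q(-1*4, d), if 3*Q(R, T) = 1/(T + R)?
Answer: 378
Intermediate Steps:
Q(R, T) = 1/(3*(R + T)) (Q(R, T) = 1/(3*(T + R)) = 1/(3*(R + T)))
1/Q(-1*4, d) = 1/(1/(3*(-1*4 + 130))) = 1/(1/(3*(-4 + 130))) = 1/((⅓)/126) = 1/((⅓)*(1/126)) = 1/(1/378) = 378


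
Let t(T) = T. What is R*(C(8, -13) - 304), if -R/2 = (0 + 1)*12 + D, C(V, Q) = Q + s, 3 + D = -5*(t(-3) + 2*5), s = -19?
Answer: -17472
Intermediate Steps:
D = -38 (D = -3 - 5*(-3 + 2*5) = -3 - 5*(-3 + 10) = -3 - 5*7 = -3 - 35 = -38)
C(V, Q) = -19 + Q (C(V, Q) = Q - 19 = -19 + Q)
R = 52 (R = -2*((0 + 1)*12 - 38) = -2*(1*12 - 38) = -2*(12 - 38) = -2*(-26) = 52)
R*(C(8, -13) - 304) = 52*((-19 - 13) - 304) = 52*(-32 - 304) = 52*(-336) = -17472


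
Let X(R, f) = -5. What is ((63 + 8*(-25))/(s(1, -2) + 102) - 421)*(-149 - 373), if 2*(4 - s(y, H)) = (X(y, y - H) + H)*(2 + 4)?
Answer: 27981288/127 ≈ 2.2033e+5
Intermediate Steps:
s(y, H) = 19 - 3*H (s(y, H) = 4 - (-5 + H)*(2 + 4)/2 = 4 - (-5 + H)*6/2 = 4 - (-30 + 6*H)/2 = 4 + (15 - 3*H) = 19 - 3*H)
((63 + 8*(-25))/(s(1, -2) + 102) - 421)*(-149 - 373) = ((63 + 8*(-25))/((19 - 3*(-2)) + 102) - 421)*(-149 - 373) = ((63 - 200)/((19 + 6) + 102) - 421)*(-522) = (-137/(25 + 102) - 421)*(-522) = (-137/127 - 421)*(-522) = -53604/127*(-522) = 27981288/127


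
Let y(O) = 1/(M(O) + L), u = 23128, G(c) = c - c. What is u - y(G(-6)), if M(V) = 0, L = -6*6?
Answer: 832609/36 ≈ 23128.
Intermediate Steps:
L = -36
G(c) = 0
y(O) = -1/36 (y(O) = 1/(0 - 36) = 1/(-36) = -1/36)
u - y(G(-6)) = 23128 - 1*(-1/36) = 23128 + 1/36 = 832609/36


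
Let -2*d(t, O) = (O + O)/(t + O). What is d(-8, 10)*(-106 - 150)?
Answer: 1280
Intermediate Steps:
d(t, O) = -O/(O + t) (d(t, O) = -(O + O)/(2*(t + O)) = -2*O/(2*(O + t)) = -O/(O + t))
d(-8, 10)*(-106 - 150) = (-1*10/(10 - 8))*(-106 - 150) = -1*10/2*(-256) = -1*10*1/2*(-256) = -5*(-256) = 1280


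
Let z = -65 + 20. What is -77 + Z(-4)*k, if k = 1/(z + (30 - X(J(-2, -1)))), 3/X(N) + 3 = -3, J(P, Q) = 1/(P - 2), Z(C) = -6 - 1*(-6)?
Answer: -77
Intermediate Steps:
Z(C) = 0 (Z(C) = -6 + 6 = 0)
J(P, Q) = 1/(-2 + P)
X(N) = -½ (X(N) = 3/(-3 - 3) = 3/(-6) = 3*(-⅙) = -½)
z = -45
k = -2/29 (k = 1/(-45 + (30 - 1*(-½))) = 1/(-45 + (30 + ½)) = 1/(-45 + 61/2) = 1/(-29/2) = -2/29 ≈ -0.068966)
-77 + Z(-4)*k = -77 + 0*(-2/29) = -77 + 0 = -77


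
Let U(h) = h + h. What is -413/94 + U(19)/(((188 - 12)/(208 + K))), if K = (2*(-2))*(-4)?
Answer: 45465/1034 ≈ 43.970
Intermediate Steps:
U(h) = 2*h
K = 16 (K = -4*(-4) = 16)
-413/94 + U(19)/(((188 - 12)/(208 + K))) = -413/94 + (2*19)/(((188 - 12)/(208 + 16))) = -413*1/94 + 38/((176/224)) = -413/94 + 38/((176*(1/224))) = -413/94 + 38/(11/14) = -413/94 + 38*(14/11) = -413/94 + 532/11 = 45465/1034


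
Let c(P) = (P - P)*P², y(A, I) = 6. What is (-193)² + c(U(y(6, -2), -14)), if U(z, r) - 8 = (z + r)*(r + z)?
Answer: 37249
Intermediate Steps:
U(z, r) = 8 + (r + z)² (U(z, r) = 8 + (z + r)*(r + z) = 8 + (r + z)*(r + z) = 8 + (r + z)²)
c(P) = 0 (c(P) = 0*P² = 0)
(-193)² + c(U(y(6, -2), -14)) = (-193)² + 0 = 37249 + 0 = 37249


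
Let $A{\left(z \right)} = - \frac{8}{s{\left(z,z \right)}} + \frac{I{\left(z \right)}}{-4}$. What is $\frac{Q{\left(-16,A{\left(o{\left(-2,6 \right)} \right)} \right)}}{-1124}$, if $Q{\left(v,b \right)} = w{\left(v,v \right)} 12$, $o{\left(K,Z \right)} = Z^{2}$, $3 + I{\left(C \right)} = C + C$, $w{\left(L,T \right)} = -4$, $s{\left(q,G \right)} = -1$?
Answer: $\frac{12}{281} \approx 0.042705$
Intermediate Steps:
$I{\left(C \right)} = -3 + 2 C$ ($I{\left(C \right)} = -3 + \left(C + C\right) = -3 + 2 C$)
$A{\left(z \right)} = \frac{35}{4} - \frac{z}{2}$ ($A{\left(z \right)} = - \frac{8}{-1} + \frac{-3 + 2 z}{-4} = \left(-8\right) \left(-1\right) + \left(-3 + 2 z\right) \left(- \frac{1}{4}\right) = 8 - \left(- \frac{3}{4} + \frac{z}{2}\right) = \frac{35}{4} - \frac{z}{2}$)
$Q{\left(v,b \right)} = -48$ ($Q{\left(v,b \right)} = \left(-4\right) 12 = -48$)
$\frac{Q{\left(-16,A{\left(o{\left(-2,6 \right)} \right)} \right)}}{-1124} = - \frac{48}{-1124} = \left(-48\right) \left(- \frac{1}{1124}\right) = \frac{12}{281}$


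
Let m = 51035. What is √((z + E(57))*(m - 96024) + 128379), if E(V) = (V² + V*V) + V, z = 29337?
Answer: I*√1614616809 ≈ 40182.0*I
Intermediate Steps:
E(V) = V + 2*V² (E(V) = (V² + V²) + V = 2*V² + V = V + 2*V²)
√((z + E(57))*(m - 96024) + 128379) = √((29337 + 57*(1 + 2*57))*(51035 - 96024) + 128379) = √((29337 + 57*(1 + 114))*(-44989) + 128379) = √((29337 + 57*115)*(-44989) + 128379) = √((29337 + 6555)*(-44989) + 128379) = √(35892*(-44989) + 128379) = √(-1614745188 + 128379) = √(-1614616809) = I*√1614616809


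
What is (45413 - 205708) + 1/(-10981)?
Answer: -1760199396/10981 ≈ -1.6030e+5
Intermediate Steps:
(45413 - 205708) + 1/(-10981) = -160295 - 1/10981 = -1760199396/10981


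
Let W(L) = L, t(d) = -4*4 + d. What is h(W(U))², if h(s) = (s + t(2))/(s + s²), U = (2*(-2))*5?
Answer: 289/36100 ≈ 0.0080055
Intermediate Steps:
U = -20 (U = -4*5 = -20)
t(d) = -16 + d
h(s) = (-14 + s)/(s + s²) (h(s) = (s + (-16 + 2))/(s + s²) = (s - 14)/(s + s²) = (-14 + s)/(s + s²))
h(W(U))² = ((-14 - 20)/((-20)*(1 - 20)))² = (-1/20*(-34)/(-19))² = (-1/20*(-1/19)*(-34))² = (-17/190)² = 289/36100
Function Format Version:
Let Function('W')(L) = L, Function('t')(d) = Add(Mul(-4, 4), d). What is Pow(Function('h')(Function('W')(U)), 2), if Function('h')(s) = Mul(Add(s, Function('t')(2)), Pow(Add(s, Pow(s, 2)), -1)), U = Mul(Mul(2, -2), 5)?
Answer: Rational(289, 36100) ≈ 0.0080055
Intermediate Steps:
U = -20 (U = Mul(-4, 5) = -20)
Function('t')(d) = Add(-16, d)
Function('h')(s) = Mul(Pow(Add(s, Pow(s, 2)), -1), Add(-14, s)) (Function('h')(s) = Mul(Add(s, Add(-16, 2)), Pow(Add(s, Pow(s, 2)), -1)) = Mul(Add(s, -14), Pow(Add(s, Pow(s, 2)), -1)) = Mul(Add(-14, s), Pow(Add(s, Pow(s, 2)), -1)) = Mul(Pow(Add(s, Pow(s, 2)), -1), Add(-14, s)))
Pow(Function('h')(Function('W')(U)), 2) = Pow(Mul(Pow(-20, -1), Pow(Add(1, -20), -1), Add(-14, -20)), 2) = Pow(Mul(Rational(-1, 20), Pow(-19, -1), -34), 2) = Pow(Mul(Rational(-1, 20), Rational(-1, 19), -34), 2) = Pow(Rational(-17, 190), 2) = Rational(289, 36100)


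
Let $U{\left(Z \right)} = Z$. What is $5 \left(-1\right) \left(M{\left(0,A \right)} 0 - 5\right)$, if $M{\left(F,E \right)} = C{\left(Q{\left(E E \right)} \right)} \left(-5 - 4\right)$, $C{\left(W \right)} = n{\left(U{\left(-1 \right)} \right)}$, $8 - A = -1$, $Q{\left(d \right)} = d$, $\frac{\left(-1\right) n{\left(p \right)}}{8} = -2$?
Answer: $25$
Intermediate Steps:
$n{\left(p \right)} = 16$ ($n{\left(p \right)} = \left(-8\right) \left(-2\right) = 16$)
$A = 9$ ($A = 8 - -1 = 8 + 1 = 9$)
$C{\left(W \right)} = 16$
$M{\left(F,E \right)} = -144$ ($M{\left(F,E \right)} = 16 \left(-5 - 4\right) = 16 \left(-9\right) = -144$)
$5 \left(-1\right) \left(M{\left(0,A \right)} 0 - 5\right) = 5 \left(-1\right) \left(\left(-144\right) 0 - 5\right) = - 5 \left(0 - 5\right) = \left(-5\right) \left(-5\right) = 25$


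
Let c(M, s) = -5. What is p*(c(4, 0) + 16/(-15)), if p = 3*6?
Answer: -546/5 ≈ -109.20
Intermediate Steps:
p = 18
p*(c(4, 0) + 16/(-15)) = 18*(-5 + 16/(-15)) = 18*(-5 + 16*(-1/15)) = 18*(-5 - 16/15) = 18*(-91/15) = -546/5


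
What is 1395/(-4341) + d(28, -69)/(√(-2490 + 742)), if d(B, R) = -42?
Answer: -465/1447 + 21*I*√437/437 ≈ -0.32135 + 1.0046*I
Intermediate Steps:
1395/(-4341) + d(28, -69)/(√(-2490 + 742)) = 1395/(-4341) - 42/√(-2490 + 742) = 1395*(-1/4341) - 42*(-I*√437/874) = -465/1447 - 42*(-I*√437/874) = -465/1447 - (-21)*I*√437/437 = -465/1447 + 21*I*√437/437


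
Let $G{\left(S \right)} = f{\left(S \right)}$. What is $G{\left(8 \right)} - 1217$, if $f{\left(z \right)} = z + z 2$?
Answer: $-1193$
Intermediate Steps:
$f{\left(z \right)} = 3 z$ ($f{\left(z \right)} = z + 2 z = 3 z$)
$G{\left(S \right)} = 3 S$
$G{\left(8 \right)} - 1217 = 3 \cdot 8 - 1217 = 24 - 1217 = -1193$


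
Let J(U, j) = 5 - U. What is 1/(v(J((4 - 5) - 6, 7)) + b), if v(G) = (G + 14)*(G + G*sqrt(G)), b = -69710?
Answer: -34699/2407457138 - 156*sqrt(3)/1203728569 ≈ -1.4638e-5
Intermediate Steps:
v(G) = (14 + G)*(G + G**(3/2))
1/(v(J((4 - 5) - 6, 7)) + b) = 1/(((5 - ((4 - 5) - 6))**2 + (5 - ((4 - 5) - 6))**(5/2) + 14*(5 - ((4 - 5) - 6)) + 14*(5 - ((4 - 5) - 6))**(3/2)) - 69710) = 1/(((5 - (-1 - 6))**2 + (5 - (-1 - 6))**(5/2) + 14*(5 - (-1 - 6)) + 14*(5 - (-1 - 6))**(3/2)) - 69710) = 1/(((5 - 1*(-7))**2 + (5 - 1*(-7))**(5/2) + 14*(5 - 1*(-7)) + 14*(5 - 1*(-7))**(3/2)) - 69710) = 1/(((5 + 7)**2 + (5 + 7)**(5/2) + 14*(5 + 7) + 14*(5 + 7)**(3/2)) - 69710) = 1/((12**2 + 12**(5/2) + 14*12 + 14*12**(3/2)) - 69710) = 1/((144 + 288*sqrt(3) + 168 + 14*(24*sqrt(3))) - 69710) = 1/((144 + 288*sqrt(3) + 168 + 336*sqrt(3)) - 69710) = 1/((312 + 624*sqrt(3)) - 69710) = 1/(-69398 + 624*sqrt(3))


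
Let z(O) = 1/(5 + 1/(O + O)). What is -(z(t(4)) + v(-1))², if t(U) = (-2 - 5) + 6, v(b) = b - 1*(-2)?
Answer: -121/81 ≈ -1.4938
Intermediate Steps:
v(b) = 2 + b (v(b) = b + 2 = 2 + b)
t(U) = -1 (t(U) = -7 + 6 = -1)
z(O) = 1/(5 + 1/(2*O))
-(z(t(4)) + v(-1))² = -(2*(-1)/(1 + 10*(-1)) + (2 - 1))² = -(2*(-1)/(1 - 10) + 1)² = -(2*(-1)/(-9) + 1)² = -(2*(-1)*(-⅑) + 1)² = -(2/9 + 1)² = -(11/9)² = -1*121/81 = -121/81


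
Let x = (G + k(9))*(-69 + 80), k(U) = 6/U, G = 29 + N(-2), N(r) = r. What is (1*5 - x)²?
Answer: 806404/9 ≈ 89601.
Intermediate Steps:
G = 27 (G = 29 - 2 = 27)
x = 913/3 (x = (27 + 6/9)*(-69 + 80) = (27 + 6*(⅑))*11 = (27 + ⅔)*11 = (83/3)*11 = 913/3 ≈ 304.33)
(1*5 - x)² = (1*5 - 1*913/3)² = (5 - 913/3)² = (-898/3)² = 806404/9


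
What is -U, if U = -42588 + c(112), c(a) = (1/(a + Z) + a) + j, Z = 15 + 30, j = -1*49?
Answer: 6676424/157 ≈ 42525.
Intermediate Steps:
j = -49
Z = 45
c(a) = -49 + a + 1/(45 + a) (c(a) = (1/(a + 45) + a) - 49 = (1/(45 + a) + a) - 49 = (a + 1/(45 + a)) - 49 = -49 + a + 1/(45 + a))
U = -6676424/157 (U = -42588 + (-2204 + 112**2 - 4*112)/(45 + 112) = -42588 + (-2204 + 12544 - 448)/157 = -42588 + (1/157)*9892 = -42588 + 9892/157 = -6676424/157 ≈ -42525.)
-U = -1*(-6676424/157) = 6676424/157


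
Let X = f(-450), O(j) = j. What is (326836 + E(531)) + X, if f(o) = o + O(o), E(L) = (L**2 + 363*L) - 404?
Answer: 800246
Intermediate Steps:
E(L) = -404 + L**2 + 363*L
f(o) = 2*o (f(o) = o + o = 2*o)
X = -900 (X = 2*(-450) = -900)
(326836 + E(531)) + X = (326836 + (-404 + 531**2 + 363*531)) - 900 = (326836 + (-404 + 281961 + 192753)) - 900 = (326836 + 474310) - 900 = 801146 - 900 = 800246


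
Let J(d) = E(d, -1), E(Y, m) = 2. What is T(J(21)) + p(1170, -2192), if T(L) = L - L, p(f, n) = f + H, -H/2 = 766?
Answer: -362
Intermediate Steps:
H = -1532 (H = -2*766 = -1532)
p(f, n) = -1532 + f (p(f, n) = f - 1532 = -1532 + f)
J(d) = 2
T(L) = 0
T(J(21)) + p(1170, -2192) = 0 + (-1532 + 1170) = 0 - 362 = -362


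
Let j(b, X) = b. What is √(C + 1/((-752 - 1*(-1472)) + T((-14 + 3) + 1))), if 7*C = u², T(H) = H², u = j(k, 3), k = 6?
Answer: √42371245/2870 ≈ 2.2681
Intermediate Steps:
u = 6
C = 36/7 (C = (⅐)*6² = (⅐)*36 = 36/7 ≈ 5.1429)
√(C + 1/((-752 - 1*(-1472)) + T((-14 + 3) + 1))) = √(36/7 + 1/((-752 - 1*(-1472)) + ((-14 + 3) + 1)²)) = √(36/7 + 1/((-752 + 1472) + (-11 + 1)²)) = √(36/7 + 1/(720 + (-10)²)) = √(36/7 + 1/(720 + 100)) = √(36/7 + 1/820) = √(29527/5740) = √42371245/2870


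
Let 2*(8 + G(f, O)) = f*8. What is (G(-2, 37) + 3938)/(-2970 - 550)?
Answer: -1961/1760 ≈ -1.1142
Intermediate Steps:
G(f, O) = -8 + 4*f (G(f, O) = -8 + (f*8)/2 = -8 + (8*f)/2 = -8 + 4*f)
(G(-2, 37) + 3938)/(-2970 - 550) = ((-8 + 4*(-2)) + 3938)/(-2970 - 550) = ((-8 - 8) + 3938)/(-3520) = (-16 + 3938)*(-1/3520) = 3922*(-1/3520) = -1961/1760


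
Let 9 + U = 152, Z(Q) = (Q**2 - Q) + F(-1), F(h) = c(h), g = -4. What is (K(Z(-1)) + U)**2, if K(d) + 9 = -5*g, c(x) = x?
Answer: 23716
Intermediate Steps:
F(h) = h
Z(Q) = -1 + Q**2 - Q (Z(Q) = (Q**2 - Q) - 1 = -1 + Q**2 - Q)
K(d) = 11 (K(d) = -9 - 5*(-4) = -9 + 20 = 11)
U = 143 (U = -9 + 152 = 143)
(K(Z(-1)) + U)**2 = (11 + 143)**2 = 154**2 = 23716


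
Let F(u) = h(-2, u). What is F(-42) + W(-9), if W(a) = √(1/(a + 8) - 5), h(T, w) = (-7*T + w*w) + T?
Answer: 1776 + I*√6 ≈ 1776.0 + 2.4495*I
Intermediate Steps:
h(T, w) = w² - 6*T (h(T, w) = (-7*T + w²) + T = (w² - 7*T) + T = w² - 6*T)
F(u) = 12 + u² (F(u) = u² - 6*(-2) = u² + 12 = 12 + u²)
W(a) = √(-5 + 1/(8 + a)) (W(a) = √(1/(8 + a) - 5) = √(-5 + 1/(8 + a)))
F(-42) + W(-9) = (12 + (-42)²) + √((-39 - 5*(-9))/(8 - 9)) = (12 + 1764) + √((-39 + 45)/(-1)) = 1776 + √(-1*6) = 1776 + √(-6) = 1776 + I*√6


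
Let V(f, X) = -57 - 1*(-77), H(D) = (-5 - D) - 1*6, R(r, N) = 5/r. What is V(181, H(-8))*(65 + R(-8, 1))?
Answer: 2575/2 ≈ 1287.5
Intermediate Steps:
H(D) = -11 - D (H(D) = (-5 - D) - 6 = -11 - D)
V(f, X) = 20 (V(f, X) = -57 + 77 = 20)
V(181, H(-8))*(65 + R(-8, 1)) = 20*(65 + 5/(-8)) = 20*(65 + 5*(-⅛)) = 20*(65 - 5/8) = 20*(515/8) = 2575/2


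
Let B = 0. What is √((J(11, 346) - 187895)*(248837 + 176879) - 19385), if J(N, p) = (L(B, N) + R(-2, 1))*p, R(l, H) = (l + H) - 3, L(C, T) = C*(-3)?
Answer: I*√80579118149 ≈ 2.8386e+5*I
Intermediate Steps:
L(C, T) = -3*C
R(l, H) = -3 + H + l (R(l, H) = (H + l) - 3 = -3 + H + l)
J(N, p) = -4*p (J(N, p) = (-3*0 + (-3 + 1 - 2))*p = (0 - 4)*p = -4*p)
√((J(11, 346) - 187895)*(248837 + 176879) - 19385) = √((-4*346 - 187895)*(248837 + 176879) - 19385) = √((-1384 - 187895)*425716 - 19385) = √(-189279*425716 - 19385) = √(-80579098764 - 19385) = √(-80579118149) = I*√80579118149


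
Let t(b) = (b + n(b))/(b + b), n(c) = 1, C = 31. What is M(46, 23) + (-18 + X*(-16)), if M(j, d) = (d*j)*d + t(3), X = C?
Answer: 71462/3 ≈ 23821.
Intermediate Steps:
X = 31
t(b) = (1 + b)/(2*b) (t(b) = (b + 1)/(b + b) = (1 + b)/((2*b)) = (1 + b)*(1/(2*b)) = (1 + b)/(2*b))
M(j, d) = ⅔ + j*d² (M(j, d) = (d*j)*d + (½)*(1 + 3)/3 = j*d² + (½)*(⅓)*4 = j*d² + ⅔ = ⅔ + j*d²)
M(46, 23) + (-18 + X*(-16)) = (⅔ + 46*23²) + (-18 + 31*(-16)) = (⅔ + 46*529) + (-18 - 496) = (⅔ + 24334) - 514 = 73004/3 - 514 = 71462/3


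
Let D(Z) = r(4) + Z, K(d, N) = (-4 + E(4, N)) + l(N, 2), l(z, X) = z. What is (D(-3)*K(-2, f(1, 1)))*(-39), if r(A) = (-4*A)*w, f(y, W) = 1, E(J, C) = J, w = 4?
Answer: 2613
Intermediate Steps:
K(d, N) = N (K(d, N) = (-4 + 4) + N = 0 + N = N)
r(A) = -16*A (r(A) = -4*A*4 = -16*A)
D(Z) = -64 + Z (D(Z) = -16*4 + Z = -64 + Z)
(D(-3)*K(-2, f(1, 1)))*(-39) = ((-64 - 3)*1)*(-39) = -67*1*(-39) = -67*(-39) = 2613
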